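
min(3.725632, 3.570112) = 3.570112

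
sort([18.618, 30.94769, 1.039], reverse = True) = [30.94769, 18.618, 1.039]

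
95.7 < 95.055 False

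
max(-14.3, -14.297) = -14.297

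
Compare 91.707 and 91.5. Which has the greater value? 91.707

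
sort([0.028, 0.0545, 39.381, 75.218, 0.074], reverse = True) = [75.218, 39.381, 0.074, 0.0545, 0.028]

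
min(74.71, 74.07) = 74.07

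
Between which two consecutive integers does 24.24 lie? 24 and 25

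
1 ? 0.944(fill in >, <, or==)>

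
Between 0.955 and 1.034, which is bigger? 1.034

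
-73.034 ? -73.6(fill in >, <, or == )>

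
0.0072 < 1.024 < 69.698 True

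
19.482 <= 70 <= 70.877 True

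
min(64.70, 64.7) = 64.70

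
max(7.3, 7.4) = 7.4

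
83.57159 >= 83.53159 True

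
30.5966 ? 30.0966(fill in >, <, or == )>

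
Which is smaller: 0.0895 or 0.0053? 0.0053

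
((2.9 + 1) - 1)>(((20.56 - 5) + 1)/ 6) True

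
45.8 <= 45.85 True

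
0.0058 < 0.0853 True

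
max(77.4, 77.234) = 77.4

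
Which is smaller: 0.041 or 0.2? 0.041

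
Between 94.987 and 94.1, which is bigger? 94.987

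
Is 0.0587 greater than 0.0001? Yes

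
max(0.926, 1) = 1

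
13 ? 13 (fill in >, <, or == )==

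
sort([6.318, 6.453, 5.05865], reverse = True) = [6.453, 6.318, 5.05865]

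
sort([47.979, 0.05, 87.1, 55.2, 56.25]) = [0.05, 47.979, 55.2, 56.25, 87.1]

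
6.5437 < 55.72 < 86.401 True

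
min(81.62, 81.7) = 81.62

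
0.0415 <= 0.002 False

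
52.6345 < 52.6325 False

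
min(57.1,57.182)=57.1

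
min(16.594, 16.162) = 16.162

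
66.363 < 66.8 True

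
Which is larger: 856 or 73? 856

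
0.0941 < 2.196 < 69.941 True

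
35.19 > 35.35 False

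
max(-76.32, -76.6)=-76.32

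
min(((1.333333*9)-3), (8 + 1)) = 8.999997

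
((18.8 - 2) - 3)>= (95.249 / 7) True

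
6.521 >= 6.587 False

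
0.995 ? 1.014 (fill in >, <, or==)<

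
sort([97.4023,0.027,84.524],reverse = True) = [97.4023,84.524,0.027]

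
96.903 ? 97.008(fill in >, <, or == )<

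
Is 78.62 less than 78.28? No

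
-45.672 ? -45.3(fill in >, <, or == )<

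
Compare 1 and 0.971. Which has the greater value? 1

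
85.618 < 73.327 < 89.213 False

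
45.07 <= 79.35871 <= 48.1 False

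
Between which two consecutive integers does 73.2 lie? 73 and 74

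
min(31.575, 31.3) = 31.3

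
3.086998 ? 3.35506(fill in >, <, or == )<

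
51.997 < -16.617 False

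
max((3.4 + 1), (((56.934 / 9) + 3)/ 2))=4.663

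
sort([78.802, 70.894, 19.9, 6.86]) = [6.86, 19.9, 70.894, 78.802]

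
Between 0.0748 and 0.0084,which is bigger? 0.0748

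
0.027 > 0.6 False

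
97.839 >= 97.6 True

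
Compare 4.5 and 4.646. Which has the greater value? 4.646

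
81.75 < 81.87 True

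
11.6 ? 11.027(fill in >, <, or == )>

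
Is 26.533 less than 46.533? Yes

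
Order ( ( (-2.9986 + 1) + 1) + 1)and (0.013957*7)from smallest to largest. ( ( (-2.9986 + 1) + 1) + 1), (0.013957*7)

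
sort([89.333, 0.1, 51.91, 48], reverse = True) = [89.333, 51.91, 48, 0.1]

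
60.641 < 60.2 False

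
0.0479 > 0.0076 True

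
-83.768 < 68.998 True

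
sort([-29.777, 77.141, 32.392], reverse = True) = [77.141, 32.392, -29.777]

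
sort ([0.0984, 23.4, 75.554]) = [0.0984, 23.4, 75.554]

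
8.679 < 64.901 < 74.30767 True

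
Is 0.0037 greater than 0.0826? No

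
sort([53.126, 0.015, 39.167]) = [0.015, 39.167, 53.126]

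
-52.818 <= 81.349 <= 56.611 False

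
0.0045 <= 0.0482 True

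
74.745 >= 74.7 True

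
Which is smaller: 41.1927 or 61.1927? 41.1927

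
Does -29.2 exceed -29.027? No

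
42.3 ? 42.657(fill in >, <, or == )<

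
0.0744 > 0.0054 True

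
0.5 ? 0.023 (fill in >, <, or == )>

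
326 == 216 False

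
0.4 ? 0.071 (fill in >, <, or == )>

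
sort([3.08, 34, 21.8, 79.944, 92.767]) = [3.08, 21.8, 34, 79.944, 92.767]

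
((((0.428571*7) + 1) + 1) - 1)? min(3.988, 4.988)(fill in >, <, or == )>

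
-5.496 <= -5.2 True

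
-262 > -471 True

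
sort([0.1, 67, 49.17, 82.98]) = [0.1, 49.17, 67, 82.98]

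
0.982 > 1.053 False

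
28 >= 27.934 True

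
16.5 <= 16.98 True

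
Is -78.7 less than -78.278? Yes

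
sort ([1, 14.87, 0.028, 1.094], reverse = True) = [14.87, 1.094, 1, 0.028]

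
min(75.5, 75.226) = 75.226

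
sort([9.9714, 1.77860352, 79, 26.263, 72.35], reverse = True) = [79, 72.35, 26.263, 9.9714, 1.77860352]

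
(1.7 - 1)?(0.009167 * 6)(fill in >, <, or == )>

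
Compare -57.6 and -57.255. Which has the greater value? -57.255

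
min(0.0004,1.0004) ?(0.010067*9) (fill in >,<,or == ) <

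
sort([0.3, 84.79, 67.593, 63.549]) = [0.3, 63.549, 67.593, 84.79]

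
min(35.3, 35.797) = 35.3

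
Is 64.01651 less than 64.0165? No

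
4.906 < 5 True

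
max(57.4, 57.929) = 57.929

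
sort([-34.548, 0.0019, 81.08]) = [-34.548, 0.0019, 81.08]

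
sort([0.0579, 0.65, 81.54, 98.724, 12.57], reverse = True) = [98.724, 81.54, 12.57, 0.65, 0.0579]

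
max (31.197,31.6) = 31.6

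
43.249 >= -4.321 True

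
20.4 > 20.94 False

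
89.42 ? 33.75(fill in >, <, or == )>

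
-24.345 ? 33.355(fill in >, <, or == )<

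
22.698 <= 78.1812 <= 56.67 False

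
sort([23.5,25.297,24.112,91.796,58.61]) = [23.5,24.112,25.297,58.61,91.796]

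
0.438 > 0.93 False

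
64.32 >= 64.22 True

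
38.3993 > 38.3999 False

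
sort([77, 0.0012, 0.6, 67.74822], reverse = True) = [77, 67.74822, 0.6, 0.0012]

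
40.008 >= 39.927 True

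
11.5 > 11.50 False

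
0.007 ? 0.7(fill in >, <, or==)<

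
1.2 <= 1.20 True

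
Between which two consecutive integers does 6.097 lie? 6 and 7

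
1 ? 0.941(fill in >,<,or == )>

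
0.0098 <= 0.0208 True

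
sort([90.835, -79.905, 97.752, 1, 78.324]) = [-79.905, 1, 78.324, 90.835, 97.752]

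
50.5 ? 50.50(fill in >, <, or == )==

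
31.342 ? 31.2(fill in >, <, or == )>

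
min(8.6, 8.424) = 8.424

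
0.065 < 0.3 True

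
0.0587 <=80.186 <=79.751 False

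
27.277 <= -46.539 False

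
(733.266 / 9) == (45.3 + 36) False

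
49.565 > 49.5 True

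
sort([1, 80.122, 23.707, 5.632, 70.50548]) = [1, 5.632, 23.707, 70.50548, 80.122]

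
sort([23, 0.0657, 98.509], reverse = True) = [98.509, 23, 0.0657]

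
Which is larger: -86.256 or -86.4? -86.256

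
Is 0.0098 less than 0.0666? Yes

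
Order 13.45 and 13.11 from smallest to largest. 13.11, 13.45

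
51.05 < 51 False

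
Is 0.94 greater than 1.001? No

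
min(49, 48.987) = 48.987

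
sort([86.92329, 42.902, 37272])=[42.902, 86.92329, 37272]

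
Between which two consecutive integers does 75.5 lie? 75 and 76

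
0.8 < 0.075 False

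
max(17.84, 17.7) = 17.84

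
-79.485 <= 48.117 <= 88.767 True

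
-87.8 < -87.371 True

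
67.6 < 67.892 True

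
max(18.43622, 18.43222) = 18.43622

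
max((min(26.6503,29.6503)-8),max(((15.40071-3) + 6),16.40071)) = 18.6503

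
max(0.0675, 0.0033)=0.0675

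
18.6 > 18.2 True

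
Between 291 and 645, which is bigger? 645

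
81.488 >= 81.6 False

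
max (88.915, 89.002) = 89.002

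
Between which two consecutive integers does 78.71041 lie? 78 and 79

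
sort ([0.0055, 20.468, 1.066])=[0.0055, 1.066, 20.468]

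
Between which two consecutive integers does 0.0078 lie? 0 and 1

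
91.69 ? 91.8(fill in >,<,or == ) <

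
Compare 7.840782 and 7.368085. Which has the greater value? 7.840782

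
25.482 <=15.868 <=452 False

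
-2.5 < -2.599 False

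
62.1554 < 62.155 False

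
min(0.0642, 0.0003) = 0.0003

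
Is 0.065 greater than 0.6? No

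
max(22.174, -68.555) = 22.174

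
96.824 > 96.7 True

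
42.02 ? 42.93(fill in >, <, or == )<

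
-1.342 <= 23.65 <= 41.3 True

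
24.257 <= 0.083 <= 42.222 False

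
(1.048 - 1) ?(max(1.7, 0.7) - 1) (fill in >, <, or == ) <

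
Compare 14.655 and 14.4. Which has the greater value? 14.655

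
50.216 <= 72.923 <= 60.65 False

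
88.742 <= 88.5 False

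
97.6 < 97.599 False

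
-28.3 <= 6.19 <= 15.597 True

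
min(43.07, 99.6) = 43.07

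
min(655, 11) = 11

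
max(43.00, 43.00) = 43.00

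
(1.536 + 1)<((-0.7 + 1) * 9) True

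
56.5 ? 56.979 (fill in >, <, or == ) <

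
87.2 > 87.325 False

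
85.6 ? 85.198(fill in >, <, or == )>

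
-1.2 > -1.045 False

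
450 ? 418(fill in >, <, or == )>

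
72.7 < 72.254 False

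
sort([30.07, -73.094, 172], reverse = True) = [172, 30.07, -73.094]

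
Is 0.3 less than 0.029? No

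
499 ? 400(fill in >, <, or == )>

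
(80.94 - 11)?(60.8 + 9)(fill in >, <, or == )>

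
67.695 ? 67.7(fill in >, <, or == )<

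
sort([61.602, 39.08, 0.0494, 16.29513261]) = [0.0494, 16.29513261, 39.08, 61.602]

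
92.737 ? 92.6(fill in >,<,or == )>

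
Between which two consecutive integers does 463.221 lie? 463 and 464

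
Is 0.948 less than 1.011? Yes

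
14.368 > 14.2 True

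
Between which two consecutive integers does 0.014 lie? 0 and 1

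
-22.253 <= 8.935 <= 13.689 True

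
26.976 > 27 False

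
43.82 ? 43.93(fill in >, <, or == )<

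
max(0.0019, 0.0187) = 0.0187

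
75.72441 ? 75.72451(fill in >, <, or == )<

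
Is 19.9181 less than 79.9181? Yes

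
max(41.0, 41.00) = 41.00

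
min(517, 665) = 517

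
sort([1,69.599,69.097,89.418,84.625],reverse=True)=[89.418,84.625,69.599,69.097,1]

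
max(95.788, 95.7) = 95.788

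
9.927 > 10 False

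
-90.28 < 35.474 True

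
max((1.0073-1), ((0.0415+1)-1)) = 0.0415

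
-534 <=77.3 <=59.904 False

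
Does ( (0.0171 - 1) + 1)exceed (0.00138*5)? Yes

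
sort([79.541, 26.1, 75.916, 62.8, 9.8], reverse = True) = [79.541, 75.916, 62.8, 26.1, 9.8]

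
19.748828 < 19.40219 False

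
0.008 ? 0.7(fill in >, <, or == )<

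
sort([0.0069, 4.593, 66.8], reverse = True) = [66.8, 4.593, 0.0069]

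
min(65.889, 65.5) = 65.5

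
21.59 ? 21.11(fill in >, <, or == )>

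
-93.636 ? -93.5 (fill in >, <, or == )<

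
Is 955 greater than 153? Yes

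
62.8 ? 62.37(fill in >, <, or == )>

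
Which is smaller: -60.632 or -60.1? -60.632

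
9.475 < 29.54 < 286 True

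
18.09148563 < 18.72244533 True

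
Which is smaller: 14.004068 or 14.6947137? 14.004068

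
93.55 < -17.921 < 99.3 False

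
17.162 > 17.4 False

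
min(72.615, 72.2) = 72.2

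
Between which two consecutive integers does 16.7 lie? 16 and 17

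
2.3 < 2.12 False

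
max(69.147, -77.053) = 69.147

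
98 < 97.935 False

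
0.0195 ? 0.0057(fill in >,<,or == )>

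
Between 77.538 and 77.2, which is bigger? 77.538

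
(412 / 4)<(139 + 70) True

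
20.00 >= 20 True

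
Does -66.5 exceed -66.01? No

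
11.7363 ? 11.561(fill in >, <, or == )>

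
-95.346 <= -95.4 False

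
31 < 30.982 False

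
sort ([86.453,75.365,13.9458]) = [13.9458,75.365,86.453]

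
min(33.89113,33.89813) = 33.89113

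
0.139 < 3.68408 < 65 True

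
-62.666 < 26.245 True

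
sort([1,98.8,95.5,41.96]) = [1,41.96,95.5,98.8]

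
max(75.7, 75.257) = 75.7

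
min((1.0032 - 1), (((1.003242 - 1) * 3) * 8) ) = 0.0032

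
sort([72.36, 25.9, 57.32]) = [25.9, 57.32, 72.36]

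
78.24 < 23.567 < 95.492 False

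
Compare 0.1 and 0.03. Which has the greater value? 0.1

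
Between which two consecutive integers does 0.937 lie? 0 and 1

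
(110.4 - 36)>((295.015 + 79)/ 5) False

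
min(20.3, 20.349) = 20.3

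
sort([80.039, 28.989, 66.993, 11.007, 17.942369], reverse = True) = [80.039, 66.993, 28.989, 17.942369, 11.007]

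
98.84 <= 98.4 False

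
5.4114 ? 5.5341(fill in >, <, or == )<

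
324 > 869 False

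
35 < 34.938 False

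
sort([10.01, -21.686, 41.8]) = [-21.686, 10.01, 41.8]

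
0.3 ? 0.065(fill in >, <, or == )>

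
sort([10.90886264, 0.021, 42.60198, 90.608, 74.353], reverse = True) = [90.608, 74.353, 42.60198, 10.90886264, 0.021]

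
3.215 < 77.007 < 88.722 True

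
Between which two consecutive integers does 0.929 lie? 0 and 1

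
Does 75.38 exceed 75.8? No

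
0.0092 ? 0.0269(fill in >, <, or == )<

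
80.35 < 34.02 False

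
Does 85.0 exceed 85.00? No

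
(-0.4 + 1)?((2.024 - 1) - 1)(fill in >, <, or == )>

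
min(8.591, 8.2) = 8.2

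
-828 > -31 False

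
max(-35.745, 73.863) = 73.863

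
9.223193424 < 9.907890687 True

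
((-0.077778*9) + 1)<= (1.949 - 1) True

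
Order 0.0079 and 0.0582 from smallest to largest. 0.0079, 0.0582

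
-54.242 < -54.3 False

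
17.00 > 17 False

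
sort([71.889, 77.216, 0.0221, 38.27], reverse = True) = [77.216, 71.889, 38.27, 0.0221]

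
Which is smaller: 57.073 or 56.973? 56.973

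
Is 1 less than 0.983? No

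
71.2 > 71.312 False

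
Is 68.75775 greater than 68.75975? No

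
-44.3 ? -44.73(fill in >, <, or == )>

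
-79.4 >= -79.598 True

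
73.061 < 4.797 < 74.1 False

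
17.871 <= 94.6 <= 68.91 False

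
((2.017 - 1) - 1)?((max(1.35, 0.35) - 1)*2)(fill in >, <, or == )<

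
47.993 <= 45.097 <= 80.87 False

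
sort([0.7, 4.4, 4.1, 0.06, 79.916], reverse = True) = [79.916, 4.4, 4.1, 0.7, 0.06]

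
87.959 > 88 False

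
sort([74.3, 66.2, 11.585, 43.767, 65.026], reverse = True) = [74.3, 66.2, 65.026, 43.767, 11.585]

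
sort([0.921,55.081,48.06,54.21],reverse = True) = [55.081,54.21,48.06,0.921]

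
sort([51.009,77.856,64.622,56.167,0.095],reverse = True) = [77.856,64.622,56.167,51.009,0.095]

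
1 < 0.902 False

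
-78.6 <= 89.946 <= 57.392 False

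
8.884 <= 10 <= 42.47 True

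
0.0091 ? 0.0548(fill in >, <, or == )<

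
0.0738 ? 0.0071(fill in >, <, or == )>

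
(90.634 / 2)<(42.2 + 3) False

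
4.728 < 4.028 False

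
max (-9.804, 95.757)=95.757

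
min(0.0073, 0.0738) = 0.0073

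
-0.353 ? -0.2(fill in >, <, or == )<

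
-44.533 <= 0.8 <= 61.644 True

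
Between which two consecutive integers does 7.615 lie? 7 and 8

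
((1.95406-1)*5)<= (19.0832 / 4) True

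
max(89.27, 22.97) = 89.27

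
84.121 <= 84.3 True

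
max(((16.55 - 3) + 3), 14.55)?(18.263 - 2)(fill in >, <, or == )>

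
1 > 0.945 True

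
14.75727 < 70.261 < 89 True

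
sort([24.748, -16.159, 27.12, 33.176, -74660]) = [-74660, -16.159, 24.748, 27.12, 33.176]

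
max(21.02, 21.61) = 21.61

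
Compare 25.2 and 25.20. They are equal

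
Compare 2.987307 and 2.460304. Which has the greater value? 2.987307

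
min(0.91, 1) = 0.91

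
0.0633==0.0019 False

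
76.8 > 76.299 True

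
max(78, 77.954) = 78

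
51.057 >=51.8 False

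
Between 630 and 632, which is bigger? 632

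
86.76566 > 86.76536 True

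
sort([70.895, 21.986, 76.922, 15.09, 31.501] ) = [15.09, 21.986, 31.501, 70.895, 76.922]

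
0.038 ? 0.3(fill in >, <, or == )<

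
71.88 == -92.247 False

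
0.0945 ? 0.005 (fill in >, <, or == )>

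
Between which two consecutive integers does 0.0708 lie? 0 and 1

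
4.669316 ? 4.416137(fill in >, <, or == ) >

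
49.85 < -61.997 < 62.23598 False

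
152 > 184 False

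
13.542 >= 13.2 True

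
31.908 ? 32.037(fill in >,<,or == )<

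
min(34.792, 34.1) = 34.1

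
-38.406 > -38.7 True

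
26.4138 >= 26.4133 True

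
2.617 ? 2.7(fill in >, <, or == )<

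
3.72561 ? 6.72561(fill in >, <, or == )<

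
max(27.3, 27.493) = 27.493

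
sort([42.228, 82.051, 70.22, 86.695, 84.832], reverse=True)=[86.695, 84.832, 82.051, 70.22, 42.228]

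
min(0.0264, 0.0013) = 0.0013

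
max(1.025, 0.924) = 1.025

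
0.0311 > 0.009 True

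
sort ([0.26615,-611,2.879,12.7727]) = [-611,0.26615,2.879,12.7727]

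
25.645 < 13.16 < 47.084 False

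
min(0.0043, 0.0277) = 0.0043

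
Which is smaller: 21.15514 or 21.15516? 21.15514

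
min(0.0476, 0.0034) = 0.0034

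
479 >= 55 True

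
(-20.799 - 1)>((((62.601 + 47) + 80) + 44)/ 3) False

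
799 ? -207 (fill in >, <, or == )>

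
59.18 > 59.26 False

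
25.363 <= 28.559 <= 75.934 True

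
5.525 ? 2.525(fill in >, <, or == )>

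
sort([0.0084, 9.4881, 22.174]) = [0.0084, 9.4881, 22.174]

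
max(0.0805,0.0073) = 0.0805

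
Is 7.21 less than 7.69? Yes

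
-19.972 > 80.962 False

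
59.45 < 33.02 False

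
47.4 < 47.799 True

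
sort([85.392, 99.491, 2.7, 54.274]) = [2.7, 54.274, 85.392, 99.491]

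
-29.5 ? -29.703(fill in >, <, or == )>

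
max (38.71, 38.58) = 38.71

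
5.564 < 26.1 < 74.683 True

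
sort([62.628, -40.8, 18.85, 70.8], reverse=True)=[70.8, 62.628, 18.85, -40.8]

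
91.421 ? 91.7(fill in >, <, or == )<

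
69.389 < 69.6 True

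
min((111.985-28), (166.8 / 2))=83.4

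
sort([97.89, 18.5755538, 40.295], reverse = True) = [97.89, 40.295, 18.5755538]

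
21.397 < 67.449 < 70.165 True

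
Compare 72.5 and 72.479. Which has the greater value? 72.5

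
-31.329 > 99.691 False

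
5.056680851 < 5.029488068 False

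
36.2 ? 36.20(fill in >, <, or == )==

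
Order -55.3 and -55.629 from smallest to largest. -55.629, -55.3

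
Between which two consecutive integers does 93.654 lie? 93 and 94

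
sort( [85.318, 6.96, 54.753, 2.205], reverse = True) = [85.318, 54.753, 6.96, 2.205]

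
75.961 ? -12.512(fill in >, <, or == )>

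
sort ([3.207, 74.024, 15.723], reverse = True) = [74.024, 15.723, 3.207]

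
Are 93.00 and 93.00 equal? Yes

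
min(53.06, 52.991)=52.991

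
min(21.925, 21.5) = 21.5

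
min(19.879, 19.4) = 19.4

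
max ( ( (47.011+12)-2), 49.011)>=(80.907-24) True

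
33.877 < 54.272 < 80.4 True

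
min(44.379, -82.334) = -82.334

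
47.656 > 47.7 False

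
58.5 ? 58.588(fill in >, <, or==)<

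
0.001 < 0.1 True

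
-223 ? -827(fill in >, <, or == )>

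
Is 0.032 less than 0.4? Yes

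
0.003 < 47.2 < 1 False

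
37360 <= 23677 False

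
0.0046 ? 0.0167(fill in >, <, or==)<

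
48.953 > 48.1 True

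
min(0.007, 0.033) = 0.007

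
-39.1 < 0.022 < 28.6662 True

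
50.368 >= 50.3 True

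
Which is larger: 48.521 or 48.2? 48.521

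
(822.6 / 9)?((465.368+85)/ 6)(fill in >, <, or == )<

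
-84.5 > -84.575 True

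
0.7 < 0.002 False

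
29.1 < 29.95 True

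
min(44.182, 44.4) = 44.182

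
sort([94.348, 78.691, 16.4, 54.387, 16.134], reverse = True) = [94.348, 78.691, 54.387, 16.4, 16.134]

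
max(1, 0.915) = 1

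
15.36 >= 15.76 False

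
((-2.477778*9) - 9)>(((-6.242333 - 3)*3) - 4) True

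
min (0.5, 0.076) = 0.076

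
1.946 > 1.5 True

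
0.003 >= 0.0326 False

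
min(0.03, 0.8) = 0.03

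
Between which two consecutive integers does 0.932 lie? 0 and 1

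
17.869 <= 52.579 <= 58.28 True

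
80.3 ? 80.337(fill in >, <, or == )<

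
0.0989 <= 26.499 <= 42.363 True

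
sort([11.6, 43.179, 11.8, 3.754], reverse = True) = [43.179, 11.8, 11.6, 3.754]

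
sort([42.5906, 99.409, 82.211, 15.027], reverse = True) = [99.409, 82.211, 42.5906, 15.027]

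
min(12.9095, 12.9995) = 12.9095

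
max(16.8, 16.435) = 16.8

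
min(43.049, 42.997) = 42.997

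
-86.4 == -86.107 False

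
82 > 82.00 False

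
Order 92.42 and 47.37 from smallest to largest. 47.37, 92.42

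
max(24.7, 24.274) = 24.7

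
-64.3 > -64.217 False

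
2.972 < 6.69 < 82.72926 True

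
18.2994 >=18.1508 True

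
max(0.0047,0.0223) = 0.0223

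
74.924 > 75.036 False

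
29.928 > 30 False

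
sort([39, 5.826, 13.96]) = [5.826, 13.96, 39]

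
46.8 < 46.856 True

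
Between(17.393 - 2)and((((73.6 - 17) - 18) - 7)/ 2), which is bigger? ((((73.6 - 17) - 18) - 7)/ 2)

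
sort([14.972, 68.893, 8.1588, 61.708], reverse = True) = [68.893, 61.708, 14.972, 8.1588]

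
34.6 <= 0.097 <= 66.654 False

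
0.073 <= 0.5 True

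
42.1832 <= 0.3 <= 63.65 False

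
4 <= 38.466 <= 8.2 False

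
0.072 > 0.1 False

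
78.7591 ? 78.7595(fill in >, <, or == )<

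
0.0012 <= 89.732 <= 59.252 False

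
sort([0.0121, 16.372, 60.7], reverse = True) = [60.7, 16.372, 0.0121]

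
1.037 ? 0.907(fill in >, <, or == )>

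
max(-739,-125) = -125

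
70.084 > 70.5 False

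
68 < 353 True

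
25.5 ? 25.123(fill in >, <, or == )>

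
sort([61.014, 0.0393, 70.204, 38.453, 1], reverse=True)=[70.204, 61.014, 38.453, 1, 0.0393]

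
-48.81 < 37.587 True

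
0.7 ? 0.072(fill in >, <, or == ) >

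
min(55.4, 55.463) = 55.4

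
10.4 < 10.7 True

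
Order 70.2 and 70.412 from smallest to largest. 70.2,70.412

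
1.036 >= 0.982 True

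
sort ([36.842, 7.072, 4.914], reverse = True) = [36.842, 7.072, 4.914]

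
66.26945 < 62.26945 False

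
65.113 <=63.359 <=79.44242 False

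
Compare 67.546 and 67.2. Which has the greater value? 67.546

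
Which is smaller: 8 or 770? 8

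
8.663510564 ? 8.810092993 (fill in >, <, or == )<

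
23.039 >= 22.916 True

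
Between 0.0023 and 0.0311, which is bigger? 0.0311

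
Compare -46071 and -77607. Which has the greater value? -46071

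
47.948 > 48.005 False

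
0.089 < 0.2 True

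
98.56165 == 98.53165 False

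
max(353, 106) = 353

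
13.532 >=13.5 True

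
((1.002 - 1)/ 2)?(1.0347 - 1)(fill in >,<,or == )<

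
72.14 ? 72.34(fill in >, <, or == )<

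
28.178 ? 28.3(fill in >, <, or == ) <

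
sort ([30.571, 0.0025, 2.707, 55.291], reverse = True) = [55.291, 30.571, 2.707, 0.0025]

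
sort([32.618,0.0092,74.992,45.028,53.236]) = [0.0092,32.618,45.028,53.236,74.992]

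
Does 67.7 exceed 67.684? Yes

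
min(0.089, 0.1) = 0.089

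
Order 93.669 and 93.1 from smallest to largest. 93.1, 93.669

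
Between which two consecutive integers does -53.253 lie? -54 and -53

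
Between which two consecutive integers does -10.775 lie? -11 and -10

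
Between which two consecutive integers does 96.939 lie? 96 and 97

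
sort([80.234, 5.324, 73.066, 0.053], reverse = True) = [80.234, 73.066, 5.324, 0.053]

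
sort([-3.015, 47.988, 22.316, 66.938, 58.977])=[-3.015, 22.316, 47.988, 58.977, 66.938]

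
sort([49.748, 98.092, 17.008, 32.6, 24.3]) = [17.008, 24.3, 32.6, 49.748, 98.092]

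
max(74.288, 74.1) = 74.288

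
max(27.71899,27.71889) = 27.71899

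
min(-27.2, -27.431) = -27.431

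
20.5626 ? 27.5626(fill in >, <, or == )<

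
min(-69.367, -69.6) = -69.6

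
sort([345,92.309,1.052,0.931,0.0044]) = [0.0044,0.931,1.052,92.309,345]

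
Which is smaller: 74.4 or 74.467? 74.4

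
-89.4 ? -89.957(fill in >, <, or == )>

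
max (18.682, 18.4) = 18.682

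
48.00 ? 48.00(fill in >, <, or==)==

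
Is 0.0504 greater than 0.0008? Yes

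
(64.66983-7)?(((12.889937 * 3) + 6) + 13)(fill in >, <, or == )>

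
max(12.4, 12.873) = 12.873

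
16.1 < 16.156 True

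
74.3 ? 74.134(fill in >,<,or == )>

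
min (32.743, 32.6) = 32.6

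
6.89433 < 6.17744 False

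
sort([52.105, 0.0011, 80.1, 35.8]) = [0.0011, 35.8, 52.105, 80.1]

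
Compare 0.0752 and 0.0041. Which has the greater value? 0.0752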